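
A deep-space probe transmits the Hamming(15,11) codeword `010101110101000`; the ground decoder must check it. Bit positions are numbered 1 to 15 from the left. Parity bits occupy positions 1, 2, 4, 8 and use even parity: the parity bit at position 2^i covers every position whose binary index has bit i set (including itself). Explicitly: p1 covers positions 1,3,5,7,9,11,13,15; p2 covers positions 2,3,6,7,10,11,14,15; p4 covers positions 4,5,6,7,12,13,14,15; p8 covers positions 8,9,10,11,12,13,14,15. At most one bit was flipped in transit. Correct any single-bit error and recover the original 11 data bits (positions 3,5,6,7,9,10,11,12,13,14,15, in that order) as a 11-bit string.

00111101000

s1: b1⊕b3⊕b5⊕b7⊕b9⊕b11⊕b13⊕b15 = 0⊕0⊕0⊕1⊕0⊕0⊕0⊕0 = 1
s2: b2⊕b3⊕b6⊕b7⊕b10⊕b11⊕b14⊕b15 = 1⊕0⊕1⊕1⊕1⊕0⊕0⊕0 = 0
s4: b4⊕b5⊕b6⊕b7⊕b12⊕b13⊕b14⊕b15 = 1⊕0⊕1⊕1⊕1⊕0⊕0⊕0 = 0
s8: b8⊕b9⊕b10⊕b11⊕b12⊕b13⊕b14⊕b15 = 1⊕0⊕1⊕0⊕1⊕0⊕0⊕0 = 1
Syndrome (s8...s1) = 1001 → position 9.
Flip bit 9: corrected codeword = 010101111101000
Data bits at positions 3,5,6,7,9,10,11,12,13,14,15: 00111101000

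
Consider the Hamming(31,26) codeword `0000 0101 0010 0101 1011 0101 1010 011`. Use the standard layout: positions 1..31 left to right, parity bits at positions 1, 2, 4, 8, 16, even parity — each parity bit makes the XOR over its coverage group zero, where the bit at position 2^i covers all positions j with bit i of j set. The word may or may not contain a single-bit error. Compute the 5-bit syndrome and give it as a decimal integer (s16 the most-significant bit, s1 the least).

0

s1: b1⊕b3⊕b5⊕b7⊕b9⊕b11⊕b13⊕b15⊕b17⊕b19⊕b21⊕b23⊕b25⊕b27⊕b29⊕b31 = 0⊕0⊕0⊕0⊕0⊕1⊕0⊕0⊕1⊕1⊕0⊕0⊕1⊕1⊕0⊕1 = 0
s2: b2⊕b3⊕b6⊕b7⊕b10⊕b11⊕b14⊕b15⊕b18⊕b19⊕b22⊕b23⊕b26⊕b27⊕b30⊕b31 = 0⊕0⊕1⊕0⊕0⊕1⊕1⊕0⊕0⊕1⊕1⊕0⊕0⊕1⊕1⊕1 = 0
s4: b4⊕b5⊕b6⊕b7⊕b12⊕b13⊕b14⊕b15⊕b20⊕b21⊕b22⊕b23⊕b28⊕b29⊕b30⊕b31 = 0⊕0⊕1⊕0⊕0⊕0⊕1⊕0⊕1⊕0⊕1⊕0⊕0⊕0⊕1⊕1 = 0
s8: b8⊕b9⊕b10⊕b11⊕b12⊕b13⊕b14⊕b15⊕b24⊕b25⊕b26⊕b27⊕b28⊕b29⊕b30⊕b31 = 1⊕0⊕0⊕1⊕0⊕0⊕1⊕0⊕1⊕1⊕0⊕1⊕0⊕0⊕1⊕1 = 0
s16: b16⊕b17⊕b18⊕b19⊕b20⊕b21⊕b22⊕b23⊕b24⊕b25⊕b26⊕b27⊕b28⊕b29⊕b30⊕b31 = 1⊕1⊕0⊕1⊕1⊕0⊕1⊕0⊕1⊕1⊕0⊕1⊕0⊕0⊕1⊕1 = 0
Syndrome (s16...s1) = 00000 → position 0 (no error).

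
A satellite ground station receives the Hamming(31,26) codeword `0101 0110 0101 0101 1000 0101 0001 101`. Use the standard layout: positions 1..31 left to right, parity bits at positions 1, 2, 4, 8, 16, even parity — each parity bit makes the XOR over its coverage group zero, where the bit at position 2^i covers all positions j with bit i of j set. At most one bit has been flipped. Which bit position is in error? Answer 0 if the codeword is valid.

s1: b1⊕b3⊕b5⊕b7⊕b9⊕b11⊕b13⊕b15⊕b17⊕b19⊕b21⊕b23⊕b25⊕b27⊕b29⊕b31 = 0⊕0⊕0⊕1⊕0⊕0⊕0⊕0⊕1⊕0⊕0⊕0⊕0⊕0⊕1⊕1 = 0
s2: b2⊕b3⊕b6⊕b7⊕b10⊕b11⊕b14⊕b15⊕b18⊕b19⊕b22⊕b23⊕b26⊕b27⊕b30⊕b31 = 1⊕0⊕1⊕1⊕1⊕0⊕1⊕0⊕0⊕0⊕1⊕0⊕0⊕0⊕0⊕1 = 1
s4: b4⊕b5⊕b6⊕b7⊕b12⊕b13⊕b14⊕b15⊕b20⊕b21⊕b22⊕b23⊕b28⊕b29⊕b30⊕b31 = 1⊕0⊕1⊕1⊕1⊕0⊕1⊕0⊕0⊕0⊕1⊕0⊕1⊕1⊕0⊕1 = 1
s8: b8⊕b9⊕b10⊕b11⊕b12⊕b13⊕b14⊕b15⊕b24⊕b25⊕b26⊕b27⊕b28⊕b29⊕b30⊕b31 = 0⊕0⊕1⊕0⊕1⊕0⊕1⊕0⊕1⊕0⊕0⊕0⊕1⊕1⊕0⊕1 = 1
s16: b16⊕b17⊕b18⊕b19⊕b20⊕b21⊕b22⊕b23⊕b24⊕b25⊕b26⊕b27⊕b28⊕b29⊕b30⊕b31 = 1⊕1⊕0⊕0⊕0⊕0⊕1⊕0⊕1⊕0⊕0⊕0⊕1⊕1⊕0⊕1 = 1
Syndrome (s16...s1) = 11110 → position 30.

30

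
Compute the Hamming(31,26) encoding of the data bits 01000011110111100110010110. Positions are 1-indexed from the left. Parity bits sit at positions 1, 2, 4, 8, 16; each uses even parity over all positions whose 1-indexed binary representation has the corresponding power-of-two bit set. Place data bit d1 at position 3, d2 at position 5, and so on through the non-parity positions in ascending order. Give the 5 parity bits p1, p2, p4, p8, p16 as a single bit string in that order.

01001

Place data bits at non-power-of-two positions: b3=0, b5=1, b6=0, b7=0, b9=0, b10=0, b11=1, b12=1, b13=1, b14=1, b15=0, b17=1, b18=1, b19=1, b20=1, b21=0, b22=0, b23=1, b24=1, b25=0, b26=0, b27=1, b28=0, b29=1, b30=1, b31=0.
p1 = XOR of data positions {3,5,7,9,11,13,15,17,19,21,23,25,27,29,31} = 0⊕1⊕0⊕0⊕1⊕1⊕0⊕1⊕1⊕0⊕1⊕0⊕1⊕1⊕0 = 0
p2 = XOR of data positions {3,6,7,10,11,14,15,18,19,22,23,26,27,30,31} = 0⊕0⊕0⊕0⊕1⊕1⊕0⊕1⊕1⊕0⊕1⊕0⊕1⊕1⊕0 = 1
p4 = XOR of data positions {5,6,7,12,13,14,15,20,21,22,23,28,29,30,31} = 1⊕0⊕0⊕1⊕1⊕1⊕0⊕1⊕0⊕0⊕1⊕0⊕1⊕1⊕0 = 0
p8 = XOR of data positions {9,10,11,12,13,14,15,24,25,26,27,28,29,30,31} = 0⊕0⊕1⊕1⊕1⊕1⊕0⊕1⊕0⊕0⊕1⊕0⊕1⊕1⊕0 = 0
p16 = XOR of data positions {17,18,19,20,21,22,23,24,25,26,27,28,29,30,31} = 1⊕1⊕1⊕1⊕0⊕0⊕1⊕1⊕0⊕0⊕1⊕0⊕1⊕1⊕0 = 1
Parity bits p1,p2,p4,p8,p16 = 01001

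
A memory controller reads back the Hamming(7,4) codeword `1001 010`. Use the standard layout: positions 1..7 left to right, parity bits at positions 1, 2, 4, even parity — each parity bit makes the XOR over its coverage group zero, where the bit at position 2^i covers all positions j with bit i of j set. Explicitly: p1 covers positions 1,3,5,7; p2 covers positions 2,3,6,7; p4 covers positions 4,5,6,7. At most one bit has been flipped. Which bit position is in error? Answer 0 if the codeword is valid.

s1: b1⊕b3⊕b5⊕b7 = 1⊕0⊕0⊕0 = 1
s2: b2⊕b3⊕b6⊕b7 = 0⊕0⊕1⊕0 = 1
s4: b4⊕b5⊕b6⊕b7 = 1⊕0⊕1⊕0 = 0
Syndrome (s4...s1) = 011 → position 3.

3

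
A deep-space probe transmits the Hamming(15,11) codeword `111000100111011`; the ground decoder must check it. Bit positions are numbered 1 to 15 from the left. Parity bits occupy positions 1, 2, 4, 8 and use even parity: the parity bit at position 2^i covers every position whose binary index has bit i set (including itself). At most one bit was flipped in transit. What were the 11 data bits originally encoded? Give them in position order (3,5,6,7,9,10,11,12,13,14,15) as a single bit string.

s1: b1⊕b3⊕b5⊕b7⊕b9⊕b11⊕b13⊕b15 = 1⊕1⊕0⊕1⊕0⊕1⊕0⊕1 = 1
s2: b2⊕b3⊕b6⊕b7⊕b10⊕b11⊕b14⊕b15 = 1⊕1⊕0⊕1⊕1⊕1⊕1⊕1 = 1
s4: b4⊕b5⊕b6⊕b7⊕b12⊕b13⊕b14⊕b15 = 0⊕0⊕0⊕1⊕1⊕0⊕1⊕1 = 0
s8: b8⊕b9⊕b10⊕b11⊕b12⊕b13⊕b14⊕b15 = 0⊕0⊕1⊕1⊕1⊕0⊕1⊕1 = 1
Syndrome (s8...s1) = 1011 → position 11.
Flip bit 11: corrected codeword = 111000100101011
Data bits at positions 3,5,6,7,9,10,11,12,13,14,15: 10010101011

10010101011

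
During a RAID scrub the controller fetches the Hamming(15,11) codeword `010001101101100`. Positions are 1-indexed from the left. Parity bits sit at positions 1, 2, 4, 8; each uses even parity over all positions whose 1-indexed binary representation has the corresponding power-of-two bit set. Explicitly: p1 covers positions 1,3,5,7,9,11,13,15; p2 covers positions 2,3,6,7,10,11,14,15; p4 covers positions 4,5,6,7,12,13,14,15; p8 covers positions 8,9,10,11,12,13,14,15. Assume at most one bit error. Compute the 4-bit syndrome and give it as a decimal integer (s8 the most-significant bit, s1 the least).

s1: b1⊕b3⊕b5⊕b7⊕b9⊕b11⊕b13⊕b15 = 0⊕0⊕0⊕1⊕1⊕0⊕1⊕0 = 1
s2: b2⊕b3⊕b6⊕b7⊕b10⊕b11⊕b14⊕b15 = 1⊕0⊕1⊕1⊕1⊕0⊕0⊕0 = 0
s4: b4⊕b5⊕b6⊕b7⊕b12⊕b13⊕b14⊕b15 = 0⊕0⊕1⊕1⊕1⊕1⊕0⊕0 = 0
s8: b8⊕b9⊕b10⊕b11⊕b12⊕b13⊕b14⊕b15 = 0⊕1⊕1⊕0⊕1⊕1⊕0⊕0 = 0
Syndrome (s8...s1) = 0001 → position 1.

1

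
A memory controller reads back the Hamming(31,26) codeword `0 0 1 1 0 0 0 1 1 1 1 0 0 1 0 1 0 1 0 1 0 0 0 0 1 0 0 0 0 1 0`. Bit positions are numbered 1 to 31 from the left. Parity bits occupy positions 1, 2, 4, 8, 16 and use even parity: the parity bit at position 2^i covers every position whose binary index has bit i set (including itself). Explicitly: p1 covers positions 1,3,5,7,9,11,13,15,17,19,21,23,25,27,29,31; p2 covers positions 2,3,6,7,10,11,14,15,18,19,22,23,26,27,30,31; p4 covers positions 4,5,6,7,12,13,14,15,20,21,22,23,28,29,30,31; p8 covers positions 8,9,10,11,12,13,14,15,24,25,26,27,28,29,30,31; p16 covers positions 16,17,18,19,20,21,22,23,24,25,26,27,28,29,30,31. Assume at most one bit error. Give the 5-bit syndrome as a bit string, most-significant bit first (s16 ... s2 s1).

s1: b1⊕b3⊕b5⊕b7⊕b9⊕b11⊕b13⊕b15⊕b17⊕b19⊕b21⊕b23⊕b25⊕b27⊕b29⊕b31 = 0⊕1⊕0⊕0⊕1⊕1⊕0⊕0⊕0⊕0⊕0⊕0⊕1⊕0⊕0⊕0 = 0
s2: b2⊕b3⊕b6⊕b7⊕b10⊕b11⊕b14⊕b15⊕b18⊕b19⊕b22⊕b23⊕b26⊕b27⊕b30⊕b31 = 0⊕1⊕0⊕0⊕1⊕1⊕1⊕0⊕1⊕0⊕0⊕0⊕0⊕0⊕1⊕0 = 0
s4: b4⊕b5⊕b6⊕b7⊕b12⊕b13⊕b14⊕b15⊕b20⊕b21⊕b22⊕b23⊕b28⊕b29⊕b30⊕b31 = 1⊕0⊕0⊕0⊕0⊕0⊕1⊕0⊕1⊕0⊕0⊕0⊕0⊕0⊕1⊕0 = 0
s8: b8⊕b9⊕b10⊕b11⊕b12⊕b13⊕b14⊕b15⊕b24⊕b25⊕b26⊕b27⊕b28⊕b29⊕b30⊕b31 = 1⊕1⊕1⊕1⊕0⊕0⊕1⊕0⊕0⊕1⊕0⊕0⊕0⊕0⊕1⊕0 = 1
s16: b16⊕b17⊕b18⊕b19⊕b20⊕b21⊕b22⊕b23⊕b24⊕b25⊕b26⊕b27⊕b28⊕b29⊕b30⊕b31 = 1⊕0⊕1⊕0⊕1⊕0⊕0⊕0⊕0⊕1⊕0⊕0⊕0⊕0⊕1⊕0 = 1
Syndrome (s16...s1) = 11000 → position 24.

11000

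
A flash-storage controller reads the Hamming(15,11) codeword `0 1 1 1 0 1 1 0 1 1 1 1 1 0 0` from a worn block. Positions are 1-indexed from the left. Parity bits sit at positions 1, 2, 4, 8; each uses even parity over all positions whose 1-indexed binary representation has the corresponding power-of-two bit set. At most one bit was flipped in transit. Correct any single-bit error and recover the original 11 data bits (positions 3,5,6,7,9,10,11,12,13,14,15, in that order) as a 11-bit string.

s1: b1⊕b3⊕b5⊕b7⊕b9⊕b11⊕b13⊕b15 = 0⊕1⊕0⊕1⊕1⊕1⊕1⊕0 = 1
s2: b2⊕b3⊕b6⊕b7⊕b10⊕b11⊕b14⊕b15 = 1⊕1⊕1⊕1⊕1⊕1⊕0⊕0 = 0
s4: b4⊕b5⊕b6⊕b7⊕b12⊕b13⊕b14⊕b15 = 1⊕0⊕1⊕1⊕1⊕1⊕0⊕0 = 1
s8: b8⊕b9⊕b10⊕b11⊕b12⊕b13⊕b14⊕b15 = 0⊕1⊕1⊕1⊕1⊕1⊕0⊕0 = 1
Syndrome (s8...s1) = 1101 → position 13.
Flip bit 13: corrected codeword = 011101101111000
Data bits at positions 3,5,6,7,9,10,11,12,13,14,15: 10111111000

10111111000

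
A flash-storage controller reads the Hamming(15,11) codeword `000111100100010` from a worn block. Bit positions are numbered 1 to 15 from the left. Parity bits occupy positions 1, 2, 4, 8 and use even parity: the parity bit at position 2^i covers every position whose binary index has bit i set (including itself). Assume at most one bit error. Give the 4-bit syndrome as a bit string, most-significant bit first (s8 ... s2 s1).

s1: b1⊕b3⊕b5⊕b7⊕b9⊕b11⊕b13⊕b15 = 0⊕0⊕1⊕1⊕0⊕0⊕0⊕0 = 0
s2: b2⊕b3⊕b6⊕b7⊕b10⊕b11⊕b14⊕b15 = 0⊕0⊕1⊕1⊕1⊕0⊕1⊕0 = 0
s4: b4⊕b5⊕b6⊕b7⊕b12⊕b13⊕b14⊕b15 = 1⊕1⊕1⊕1⊕0⊕0⊕1⊕0 = 1
s8: b8⊕b9⊕b10⊕b11⊕b12⊕b13⊕b14⊕b15 = 0⊕0⊕1⊕0⊕0⊕0⊕1⊕0 = 0
Syndrome (s8...s1) = 0100 → position 4.

0100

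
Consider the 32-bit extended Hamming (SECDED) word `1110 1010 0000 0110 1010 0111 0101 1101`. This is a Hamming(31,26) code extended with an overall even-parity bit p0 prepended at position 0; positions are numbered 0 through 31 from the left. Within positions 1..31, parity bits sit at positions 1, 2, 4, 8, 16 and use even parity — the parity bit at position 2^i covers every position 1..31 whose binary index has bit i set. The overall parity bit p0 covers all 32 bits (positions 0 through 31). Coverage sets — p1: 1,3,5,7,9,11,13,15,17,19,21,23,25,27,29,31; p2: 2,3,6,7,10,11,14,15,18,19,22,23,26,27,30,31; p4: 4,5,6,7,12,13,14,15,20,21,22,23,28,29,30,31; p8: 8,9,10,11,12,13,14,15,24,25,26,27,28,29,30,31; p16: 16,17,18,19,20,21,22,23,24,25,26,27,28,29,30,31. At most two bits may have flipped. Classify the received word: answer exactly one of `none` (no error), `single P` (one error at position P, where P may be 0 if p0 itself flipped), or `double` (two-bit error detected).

s1: b1⊕b3⊕b5⊕b7⊕b9⊕b11⊕b13⊕b15⊕b17⊕b19⊕b21⊕b23⊕b25⊕b27⊕b29⊕b31 = 1⊕0⊕0⊕0⊕0⊕0⊕1⊕0⊕0⊕0⊕1⊕1⊕1⊕1⊕1⊕1 = 0
s2: b2⊕b3⊕b6⊕b7⊕b10⊕b11⊕b14⊕b15⊕b18⊕b19⊕b22⊕b23⊕b26⊕b27⊕b30⊕b31 = 1⊕0⊕1⊕0⊕0⊕0⊕1⊕0⊕1⊕0⊕1⊕1⊕0⊕1⊕0⊕1 = 0
s4: b4⊕b5⊕b6⊕b7⊕b12⊕b13⊕b14⊕b15⊕b20⊕b21⊕b22⊕b23⊕b28⊕b29⊕b30⊕b31 = 1⊕0⊕1⊕0⊕0⊕1⊕1⊕0⊕0⊕1⊕1⊕1⊕1⊕1⊕0⊕1 = 0
s8: b8⊕b9⊕b10⊕b11⊕b12⊕b13⊕b14⊕b15⊕b24⊕b25⊕b26⊕b27⊕b28⊕b29⊕b30⊕b31 = 0⊕0⊕0⊕0⊕0⊕1⊕1⊕0⊕0⊕1⊕0⊕1⊕1⊕1⊕0⊕1 = 1
s16: b16⊕b17⊕b18⊕b19⊕b20⊕b21⊕b22⊕b23⊕b24⊕b25⊕b26⊕b27⊕b28⊕b29⊕b30⊕b31 = 1⊕0⊕1⊕0⊕0⊕1⊕1⊕1⊕0⊕1⊕0⊕1⊕1⊕1⊕0⊕1 = 0
Syndrome (s16...s1) = 01000 → position 8.
Overall parity (XOR of all 32 bits, including p0): 1⊕1⊕1⊕0⊕1⊕0⊕1⊕0⊕0⊕0⊕0⊕0⊕0⊕1⊕1⊕0⊕1⊕0⊕1⊕0⊕0⊕1⊕1⊕1⊕0⊕1⊕0⊕1⊕1⊕1⊕0⊕1 = 1
Overall=1, syndrome position=8 → single-bit error at position 8.

single 8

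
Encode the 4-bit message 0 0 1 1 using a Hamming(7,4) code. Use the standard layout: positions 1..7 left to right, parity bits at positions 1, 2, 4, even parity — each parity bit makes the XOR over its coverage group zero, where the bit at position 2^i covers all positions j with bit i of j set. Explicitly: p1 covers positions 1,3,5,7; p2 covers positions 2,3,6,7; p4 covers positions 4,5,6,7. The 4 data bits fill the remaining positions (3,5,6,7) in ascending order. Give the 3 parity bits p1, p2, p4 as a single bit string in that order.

Place data bits at non-power-of-two positions: b3=0, b5=0, b6=1, b7=1.
p1 = XOR of data positions {3,5,7} = 0⊕0⊕1 = 1
p2 = XOR of data positions {3,6,7} = 0⊕1⊕1 = 0
p4 = XOR of data positions {5,6,7} = 0⊕1⊕1 = 0
Parity bits p1,p2,p4 = 100

100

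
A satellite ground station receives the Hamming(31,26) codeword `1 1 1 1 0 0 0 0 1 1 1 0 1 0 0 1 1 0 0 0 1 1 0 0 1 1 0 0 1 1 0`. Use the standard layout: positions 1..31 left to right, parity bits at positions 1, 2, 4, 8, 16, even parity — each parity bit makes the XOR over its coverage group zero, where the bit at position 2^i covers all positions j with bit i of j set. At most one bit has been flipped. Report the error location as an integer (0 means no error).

3

s1: b1⊕b3⊕b5⊕b7⊕b9⊕b11⊕b13⊕b15⊕b17⊕b19⊕b21⊕b23⊕b25⊕b27⊕b29⊕b31 = 1⊕1⊕0⊕0⊕1⊕1⊕1⊕0⊕1⊕0⊕1⊕0⊕1⊕0⊕1⊕0 = 1
s2: b2⊕b3⊕b6⊕b7⊕b10⊕b11⊕b14⊕b15⊕b18⊕b19⊕b22⊕b23⊕b26⊕b27⊕b30⊕b31 = 1⊕1⊕0⊕0⊕1⊕1⊕0⊕0⊕0⊕0⊕1⊕0⊕1⊕0⊕1⊕0 = 1
s4: b4⊕b5⊕b6⊕b7⊕b12⊕b13⊕b14⊕b15⊕b20⊕b21⊕b22⊕b23⊕b28⊕b29⊕b30⊕b31 = 1⊕0⊕0⊕0⊕0⊕1⊕0⊕0⊕0⊕1⊕1⊕0⊕0⊕1⊕1⊕0 = 0
s8: b8⊕b9⊕b10⊕b11⊕b12⊕b13⊕b14⊕b15⊕b24⊕b25⊕b26⊕b27⊕b28⊕b29⊕b30⊕b31 = 0⊕1⊕1⊕1⊕0⊕1⊕0⊕0⊕0⊕1⊕1⊕0⊕0⊕1⊕1⊕0 = 0
s16: b16⊕b17⊕b18⊕b19⊕b20⊕b21⊕b22⊕b23⊕b24⊕b25⊕b26⊕b27⊕b28⊕b29⊕b30⊕b31 = 1⊕1⊕0⊕0⊕0⊕1⊕1⊕0⊕0⊕1⊕1⊕0⊕0⊕1⊕1⊕0 = 0
Syndrome (s16...s1) = 00011 → position 3.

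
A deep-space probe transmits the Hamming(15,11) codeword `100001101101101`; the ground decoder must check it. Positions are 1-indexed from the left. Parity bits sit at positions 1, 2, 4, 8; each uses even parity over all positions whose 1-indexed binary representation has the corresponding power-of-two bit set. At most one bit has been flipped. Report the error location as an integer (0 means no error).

s1: b1⊕b3⊕b5⊕b7⊕b9⊕b11⊕b13⊕b15 = 1⊕0⊕0⊕1⊕1⊕0⊕1⊕1 = 1
s2: b2⊕b3⊕b6⊕b7⊕b10⊕b11⊕b14⊕b15 = 0⊕0⊕1⊕1⊕1⊕0⊕0⊕1 = 0
s4: b4⊕b5⊕b6⊕b7⊕b12⊕b13⊕b14⊕b15 = 0⊕0⊕1⊕1⊕1⊕1⊕0⊕1 = 1
s8: b8⊕b9⊕b10⊕b11⊕b12⊕b13⊕b14⊕b15 = 0⊕1⊕1⊕0⊕1⊕1⊕0⊕1 = 1
Syndrome (s8...s1) = 1101 → position 13.

13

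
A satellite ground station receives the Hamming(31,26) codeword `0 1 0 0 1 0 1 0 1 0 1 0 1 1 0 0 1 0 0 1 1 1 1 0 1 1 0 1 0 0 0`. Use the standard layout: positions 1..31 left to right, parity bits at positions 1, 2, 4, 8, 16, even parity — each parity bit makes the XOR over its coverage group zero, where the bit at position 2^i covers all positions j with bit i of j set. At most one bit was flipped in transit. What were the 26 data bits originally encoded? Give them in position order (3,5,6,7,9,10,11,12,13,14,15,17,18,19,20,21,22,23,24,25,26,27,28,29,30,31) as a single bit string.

s1: b1⊕b3⊕b5⊕b7⊕b9⊕b11⊕b13⊕b15⊕b17⊕b19⊕b21⊕b23⊕b25⊕b27⊕b29⊕b31 = 0⊕0⊕1⊕1⊕1⊕1⊕1⊕0⊕1⊕0⊕1⊕1⊕1⊕0⊕0⊕0 = 1
s2: b2⊕b3⊕b6⊕b7⊕b10⊕b11⊕b14⊕b15⊕b18⊕b19⊕b22⊕b23⊕b26⊕b27⊕b30⊕b31 = 1⊕0⊕0⊕1⊕0⊕1⊕1⊕0⊕0⊕0⊕1⊕1⊕1⊕0⊕0⊕0 = 1
s4: b4⊕b5⊕b6⊕b7⊕b12⊕b13⊕b14⊕b15⊕b20⊕b21⊕b22⊕b23⊕b28⊕b29⊕b30⊕b31 = 0⊕1⊕0⊕1⊕0⊕1⊕1⊕0⊕1⊕1⊕1⊕1⊕1⊕0⊕0⊕0 = 1
s8: b8⊕b9⊕b10⊕b11⊕b12⊕b13⊕b14⊕b15⊕b24⊕b25⊕b26⊕b27⊕b28⊕b29⊕b30⊕b31 = 0⊕1⊕0⊕1⊕0⊕1⊕1⊕0⊕0⊕1⊕1⊕0⊕1⊕0⊕0⊕0 = 1
s16: b16⊕b17⊕b18⊕b19⊕b20⊕b21⊕b22⊕b23⊕b24⊕b25⊕b26⊕b27⊕b28⊕b29⊕b30⊕b31 = 0⊕1⊕0⊕0⊕1⊕1⊕1⊕1⊕0⊕1⊕1⊕0⊕1⊕0⊕0⊕0 = 0
Syndrome (s16...s1) = 01111 → position 15.
Flip bit 15: corrected codeword = 0100101010101110100111101101000
Data bits at positions 3,5,6,7,9,10,11,12,13,14,15,17,18,19,20,21,22,23,24,25,26,27,28,29,30,31: 01011010111100111101101000

01011010111100111101101000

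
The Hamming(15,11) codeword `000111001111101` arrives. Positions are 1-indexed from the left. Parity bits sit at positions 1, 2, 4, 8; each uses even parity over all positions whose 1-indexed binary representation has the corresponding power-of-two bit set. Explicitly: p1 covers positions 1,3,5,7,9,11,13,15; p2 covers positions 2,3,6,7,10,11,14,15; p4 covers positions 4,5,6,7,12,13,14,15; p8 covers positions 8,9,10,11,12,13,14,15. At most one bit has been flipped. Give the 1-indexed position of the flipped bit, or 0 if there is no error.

1

s1: b1⊕b3⊕b5⊕b7⊕b9⊕b11⊕b13⊕b15 = 0⊕0⊕1⊕0⊕1⊕1⊕1⊕1 = 1
s2: b2⊕b3⊕b6⊕b7⊕b10⊕b11⊕b14⊕b15 = 0⊕0⊕1⊕0⊕1⊕1⊕0⊕1 = 0
s4: b4⊕b5⊕b6⊕b7⊕b12⊕b13⊕b14⊕b15 = 1⊕1⊕1⊕0⊕1⊕1⊕0⊕1 = 0
s8: b8⊕b9⊕b10⊕b11⊕b12⊕b13⊕b14⊕b15 = 0⊕1⊕1⊕1⊕1⊕1⊕0⊕1 = 0
Syndrome (s8...s1) = 0001 → position 1.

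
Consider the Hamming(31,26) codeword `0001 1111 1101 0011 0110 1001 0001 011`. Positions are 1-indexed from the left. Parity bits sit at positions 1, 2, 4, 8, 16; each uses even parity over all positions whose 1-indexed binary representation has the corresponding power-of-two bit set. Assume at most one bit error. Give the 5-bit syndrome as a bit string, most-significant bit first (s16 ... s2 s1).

s1: b1⊕b3⊕b5⊕b7⊕b9⊕b11⊕b13⊕b15⊕b17⊕b19⊕b21⊕b23⊕b25⊕b27⊕b29⊕b31 = 0⊕0⊕1⊕1⊕1⊕0⊕0⊕1⊕0⊕1⊕1⊕0⊕0⊕0⊕0⊕1 = 1
s2: b2⊕b3⊕b6⊕b7⊕b10⊕b11⊕b14⊕b15⊕b18⊕b19⊕b22⊕b23⊕b26⊕b27⊕b30⊕b31 = 0⊕0⊕1⊕1⊕1⊕0⊕0⊕1⊕1⊕1⊕0⊕0⊕0⊕0⊕1⊕1 = 0
s4: b4⊕b5⊕b6⊕b7⊕b12⊕b13⊕b14⊕b15⊕b20⊕b21⊕b22⊕b23⊕b28⊕b29⊕b30⊕b31 = 1⊕1⊕1⊕1⊕1⊕0⊕0⊕1⊕0⊕1⊕0⊕0⊕1⊕0⊕1⊕1 = 0
s8: b8⊕b9⊕b10⊕b11⊕b12⊕b13⊕b14⊕b15⊕b24⊕b25⊕b26⊕b27⊕b28⊕b29⊕b30⊕b31 = 1⊕1⊕1⊕0⊕1⊕0⊕0⊕1⊕1⊕0⊕0⊕0⊕1⊕0⊕1⊕1 = 1
s16: b16⊕b17⊕b18⊕b19⊕b20⊕b21⊕b22⊕b23⊕b24⊕b25⊕b26⊕b27⊕b28⊕b29⊕b30⊕b31 = 1⊕0⊕1⊕1⊕0⊕1⊕0⊕0⊕1⊕0⊕0⊕0⊕1⊕0⊕1⊕1 = 0
Syndrome (s16...s1) = 01001 → position 9.

01001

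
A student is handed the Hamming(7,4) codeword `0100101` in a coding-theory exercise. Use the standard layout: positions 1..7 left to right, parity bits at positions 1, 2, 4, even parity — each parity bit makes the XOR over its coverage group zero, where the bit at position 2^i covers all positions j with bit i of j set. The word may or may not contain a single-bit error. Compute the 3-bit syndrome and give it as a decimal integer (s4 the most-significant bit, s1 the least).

0

s1: b1⊕b3⊕b5⊕b7 = 0⊕0⊕1⊕1 = 0
s2: b2⊕b3⊕b6⊕b7 = 1⊕0⊕0⊕1 = 0
s4: b4⊕b5⊕b6⊕b7 = 0⊕1⊕0⊕1 = 0
Syndrome (s4...s1) = 000 → position 0 (no error).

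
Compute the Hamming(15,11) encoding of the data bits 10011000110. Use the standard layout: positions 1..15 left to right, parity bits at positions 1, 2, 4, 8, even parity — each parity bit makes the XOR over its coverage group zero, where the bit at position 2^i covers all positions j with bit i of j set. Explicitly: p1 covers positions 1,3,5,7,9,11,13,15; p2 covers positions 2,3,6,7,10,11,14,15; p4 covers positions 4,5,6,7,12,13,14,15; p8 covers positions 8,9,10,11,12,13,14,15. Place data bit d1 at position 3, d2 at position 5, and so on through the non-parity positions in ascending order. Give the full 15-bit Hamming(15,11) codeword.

011100111000110

Place data bits at non-power-of-two positions: b3=1, b5=0, b6=0, b7=1, b9=1, b10=0, b11=0, b12=0, b13=1, b14=1, b15=0.
p1 = XOR of data positions {3,5,7,9,11,13,15} = 1⊕0⊕1⊕1⊕0⊕1⊕0 = 0
p2 = XOR of data positions {3,6,7,10,11,14,15} = 1⊕0⊕1⊕0⊕0⊕1⊕0 = 1
p4 = XOR of data positions {5,6,7,12,13,14,15} = 0⊕0⊕1⊕0⊕1⊕1⊕0 = 1
p8 = XOR of data positions {9,10,11,12,13,14,15} = 1⊕0⊕0⊕0⊕1⊕1⊕0 = 1
Codeword b1..b15 = 011100111000110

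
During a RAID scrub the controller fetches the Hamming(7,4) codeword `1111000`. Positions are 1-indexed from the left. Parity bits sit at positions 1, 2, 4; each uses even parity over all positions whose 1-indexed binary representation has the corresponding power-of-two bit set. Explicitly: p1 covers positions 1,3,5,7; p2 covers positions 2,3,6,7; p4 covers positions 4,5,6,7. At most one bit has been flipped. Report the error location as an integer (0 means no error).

s1: b1⊕b3⊕b5⊕b7 = 1⊕1⊕0⊕0 = 0
s2: b2⊕b3⊕b6⊕b7 = 1⊕1⊕0⊕0 = 0
s4: b4⊕b5⊕b6⊕b7 = 1⊕0⊕0⊕0 = 1
Syndrome (s4...s1) = 100 → position 4.

4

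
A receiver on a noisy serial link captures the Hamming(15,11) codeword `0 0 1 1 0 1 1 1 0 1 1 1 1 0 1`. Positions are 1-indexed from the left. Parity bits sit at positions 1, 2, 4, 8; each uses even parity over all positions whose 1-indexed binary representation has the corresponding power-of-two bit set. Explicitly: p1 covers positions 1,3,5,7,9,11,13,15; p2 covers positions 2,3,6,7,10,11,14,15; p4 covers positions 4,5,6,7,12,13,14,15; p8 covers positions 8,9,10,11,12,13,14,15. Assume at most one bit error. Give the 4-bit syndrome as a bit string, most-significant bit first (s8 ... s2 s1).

0001

s1: b1⊕b3⊕b5⊕b7⊕b9⊕b11⊕b13⊕b15 = 0⊕1⊕0⊕1⊕0⊕1⊕1⊕1 = 1
s2: b2⊕b3⊕b6⊕b7⊕b10⊕b11⊕b14⊕b15 = 0⊕1⊕1⊕1⊕1⊕1⊕0⊕1 = 0
s4: b4⊕b5⊕b6⊕b7⊕b12⊕b13⊕b14⊕b15 = 1⊕0⊕1⊕1⊕1⊕1⊕0⊕1 = 0
s8: b8⊕b9⊕b10⊕b11⊕b12⊕b13⊕b14⊕b15 = 1⊕0⊕1⊕1⊕1⊕1⊕0⊕1 = 0
Syndrome (s8...s1) = 0001 → position 1.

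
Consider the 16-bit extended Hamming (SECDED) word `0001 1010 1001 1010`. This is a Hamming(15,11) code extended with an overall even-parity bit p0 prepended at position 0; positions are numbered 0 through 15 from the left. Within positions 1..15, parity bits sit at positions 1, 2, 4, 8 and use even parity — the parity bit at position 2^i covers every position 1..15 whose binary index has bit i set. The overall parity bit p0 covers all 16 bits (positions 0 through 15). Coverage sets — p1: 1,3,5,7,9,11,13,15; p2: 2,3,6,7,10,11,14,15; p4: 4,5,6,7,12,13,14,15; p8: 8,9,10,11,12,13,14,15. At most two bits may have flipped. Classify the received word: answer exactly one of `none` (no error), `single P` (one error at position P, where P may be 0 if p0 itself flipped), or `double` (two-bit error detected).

single 0

s1: b1⊕b3⊕b5⊕b7⊕b9⊕b11⊕b13⊕b15 = 0⊕1⊕0⊕0⊕0⊕1⊕0⊕0 = 0
s2: b2⊕b3⊕b6⊕b7⊕b10⊕b11⊕b14⊕b15 = 0⊕1⊕1⊕0⊕0⊕1⊕1⊕0 = 0
s4: b4⊕b5⊕b6⊕b7⊕b12⊕b13⊕b14⊕b15 = 1⊕0⊕1⊕0⊕1⊕0⊕1⊕0 = 0
s8: b8⊕b9⊕b10⊕b11⊕b12⊕b13⊕b14⊕b15 = 1⊕0⊕0⊕1⊕1⊕0⊕1⊕0 = 0
Syndrome (s8...s1) = 0000 → position 0 (no error).
Overall parity (XOR of all 16 bits, including p0): 0⊕0⊕0⊕1⊕1⊕0⊕1⊕0⊕1⊕0⊕0⊕1⊕1⊕0⊕1⊕0 = 1
Overall=1, syndrome position=0 → single-bit error at position 0.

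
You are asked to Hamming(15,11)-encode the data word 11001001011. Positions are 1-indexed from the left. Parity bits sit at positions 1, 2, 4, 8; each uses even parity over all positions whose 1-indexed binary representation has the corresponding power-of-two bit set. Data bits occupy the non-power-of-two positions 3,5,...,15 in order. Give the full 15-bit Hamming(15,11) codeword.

011010001001011

Place data bits at non-power-of-two positions: b3=1, b5=1, b6=0, b7=0, b9=1, b10=0, b11=0, b12=1, b13=0, b14=1, b15=1.
p1 = XOR of data positions {3,5,7,9,11,13,15} = 1⊕1⊕0⊕1⊕0⊕0⊕1 = 0
p2 = XOR of data positions {3,6,7,10,11,14,15} = 1⊕0⊕0⊕0⊕0⊕1⊕1 = 1
p4 = XOR of data positions {5,6,7,12,13,14,15} = 1⊕0⊕0⊕1⊕0⊕1⊕1 = 0
p8 = XOR of data positions {9,10,11,12,13,14,15} = 1⊕0⊕0⊕1⊕0⊕1⊕1 = 0
Codeword b1..b15 = 011010001001011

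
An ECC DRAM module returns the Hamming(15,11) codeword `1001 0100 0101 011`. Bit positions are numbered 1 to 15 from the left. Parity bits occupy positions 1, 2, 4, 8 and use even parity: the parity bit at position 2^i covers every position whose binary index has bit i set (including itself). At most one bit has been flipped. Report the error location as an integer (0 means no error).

s1: b1⊕b3⊕b5⊕b7⊕b9⊕b11⊕b13⊕b15 = 1⊕0⊕0⊕0⊕0⊕0⊕0⊕1 = 0
s2: b2⊕b3⊕b6⊕b7⊕b10⊕b11⊕b14⊕b15 = 0⊕0⊕1⊕0⊕1⊕0⊕1⊕1 = 0
s4: b4⊕b5⊕b6⊕b7⊕b12⊕b13⊕b14⊕b15 = 1⊕0⊕1⊕0⊕1⊕0⊕1⊕1 = 1
s8: b8⊕b9⊕b10⊕b11⊕b12⊕b13⊕b14⊕b15 = 0⊕0⊕1⊕0⊕1⊕0⊕1⊕1 = 0
Syndrome (s8...s1) = 0100 → position 4.

4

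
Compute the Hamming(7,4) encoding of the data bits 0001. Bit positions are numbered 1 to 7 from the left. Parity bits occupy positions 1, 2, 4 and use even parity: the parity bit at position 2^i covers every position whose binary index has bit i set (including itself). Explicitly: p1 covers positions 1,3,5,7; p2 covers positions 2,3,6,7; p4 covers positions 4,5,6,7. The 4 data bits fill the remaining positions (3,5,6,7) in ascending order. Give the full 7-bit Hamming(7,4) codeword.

1101001

Place data bits at non-power-of-two positions: b3=0, b5=0, b6=0, b7=1.
p1 = XOR of data positions {3,5,7} = 0⊕0⊕1 = 1
p2 = XOR of data positions {3,6,7} = 0⊕0⊕1 = 1
p4 = XOR of data positions {5,6,7} = 0⊕0⊕1 = 1
Codeword b1..b7 = 1101001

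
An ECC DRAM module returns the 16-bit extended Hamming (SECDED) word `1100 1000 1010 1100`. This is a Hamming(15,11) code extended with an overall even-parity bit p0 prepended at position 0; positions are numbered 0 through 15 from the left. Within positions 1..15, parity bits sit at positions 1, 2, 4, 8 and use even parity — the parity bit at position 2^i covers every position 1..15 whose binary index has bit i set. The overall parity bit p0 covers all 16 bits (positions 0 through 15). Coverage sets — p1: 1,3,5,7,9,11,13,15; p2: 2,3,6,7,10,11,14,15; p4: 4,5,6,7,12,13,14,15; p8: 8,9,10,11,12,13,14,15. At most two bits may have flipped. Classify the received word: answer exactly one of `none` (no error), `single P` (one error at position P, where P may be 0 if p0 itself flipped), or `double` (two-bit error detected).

s1: b1⊕b3⊕b5⊕b7⊕b9⊕b11⊕b13⊕b15 = 1⊕0⊕0⊕0⊕0⊕0⊕1⊕0 = 0
s2: b2⊕b3⊕b6⊕b7⊕b10⊕b11⊕b14⊕b15 = 0⊕0⊕0⊕0⊕1⊕0⊕0⊕0 = 1
s4: b4⊕b5⊕b6⊕b7⊕b12⊕b13⊕b14⊕b15 = 1⊕0⊕0⊕0⊕1⊕1⊕0⊕0 = 1
s8: b8⊕b9⊕b10⊕b11⊕b12⊕b13⊕b14⊕b15 = 1⊕0⊕1⊕0⊕1⊕1⊕0⊕0 = 0
Syndrome (s8...s1) = 0110 → position 6.
Overall parity (XOR of all 16 bits, including p0): 1⊕1⊕0⊕0⊕1⊕0⊕0⊕0⊕1⊕0⊕1⊕0⊕1⊕1⊕0⊕0 = 1
Overall=1, syndrome position=6 → single-bit error at position 6.

single 6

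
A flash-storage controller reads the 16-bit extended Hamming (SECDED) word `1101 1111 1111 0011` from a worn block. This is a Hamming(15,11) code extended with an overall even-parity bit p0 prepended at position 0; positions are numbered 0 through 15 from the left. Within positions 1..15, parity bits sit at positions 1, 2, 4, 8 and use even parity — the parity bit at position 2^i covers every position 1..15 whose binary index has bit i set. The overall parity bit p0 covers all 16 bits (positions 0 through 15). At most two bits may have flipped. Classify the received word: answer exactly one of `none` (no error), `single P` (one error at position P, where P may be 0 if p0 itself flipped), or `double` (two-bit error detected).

s1: b1⊕b3⊕b5⊕b7⊕b9⊕b11⊕b13⊕b15 = 1⊕1⊕1⊕1⊕1⊕1⊕0⊕1 = 1
s2: b2⊕b3⊕b6⊕b7⊕b10⊕b11⊕b14⊕b15 = 0⊕1⊕1⊕1⊕1⊕1⊕1⊕1 = 1
s4: b4⊕b5⊕b6⊕b7⊕b12⊕b13⊕b14⊕b15 = 1⊕1⊕1⊕1⊕0⊕0⊕1⊕1 = 0
s8: b8⊕b9⊕b10⊕b11⊕b12⊕b13⊕b14⊕b15 = 1⊕1⊕1⊕1⊕0⊕0⊕1⊕1 = 0
Syndrome (s8...s1) = 0011 → position 3.
Overall parity (XOR of all 16 bits, including p0): 1⊕1⊕0⊕1⊕1⊕1⊕1⊕1⊕1⊕1⊕1⊕1⊕0⊕0⊕1⊕1 = 1
Overall=1, syndrome position=3 → single-bit error at position 3.

single 3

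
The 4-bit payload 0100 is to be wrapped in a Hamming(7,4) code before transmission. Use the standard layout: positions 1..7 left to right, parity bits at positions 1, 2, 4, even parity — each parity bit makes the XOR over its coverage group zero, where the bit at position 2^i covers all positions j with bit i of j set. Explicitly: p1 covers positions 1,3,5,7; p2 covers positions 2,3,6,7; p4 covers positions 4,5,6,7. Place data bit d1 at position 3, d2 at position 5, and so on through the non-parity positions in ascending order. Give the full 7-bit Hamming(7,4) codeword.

1001100

Place data bits at non-power-of-two positions: b3=0, b5=1, b6=0, b7=0.
p1 = XOR of data positions {3,5,7} = 0⊕1⊕0 = 1
p2 = XOR of data positions {3,6,7} = 0⊕0⊕0 = 0
p4 = XOR of data positions {5,6,7} = 1⊕0⊕0 = 1
Codeword b1..b7 = 1001100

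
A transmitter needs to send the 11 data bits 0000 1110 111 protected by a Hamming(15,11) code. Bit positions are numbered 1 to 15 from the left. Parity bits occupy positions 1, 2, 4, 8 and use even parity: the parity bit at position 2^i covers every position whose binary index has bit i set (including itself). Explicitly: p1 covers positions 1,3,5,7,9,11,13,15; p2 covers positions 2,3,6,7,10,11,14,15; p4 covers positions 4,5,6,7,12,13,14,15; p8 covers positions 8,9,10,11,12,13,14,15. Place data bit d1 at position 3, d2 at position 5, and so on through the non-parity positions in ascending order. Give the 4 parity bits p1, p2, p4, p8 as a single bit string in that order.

0010

Place data bits at non-power-of-two positions: b3=0, b5=0, b6=0, b7=0, b9=1, b10=1, b11=1, b12=0, b13=1, b14=1, b15=1.
p1 = XOR of data positions {3,5,7,9,11,13,15} = 0⊕0⊕0⊕1⊕1⊕1⊕1 = 0
p2 = XOR of data positions {3,6,7,10,11,14,15} = 0⊕0⊕0⊕1⊕1⊕1⊕1 = 0
p4 = XOR of data positions {5,6,7,12,13,14,15} = 0⊕0⊕0⊕0⊕1⊕1⊕1 = 1
p8 = XOR of data positions {9,10,11,12,13,14,15} = 1⊕1⊕1⊕0⊕1⊕1⊕1 = 0
Parity bits p1,p2,p4,p8 = 0010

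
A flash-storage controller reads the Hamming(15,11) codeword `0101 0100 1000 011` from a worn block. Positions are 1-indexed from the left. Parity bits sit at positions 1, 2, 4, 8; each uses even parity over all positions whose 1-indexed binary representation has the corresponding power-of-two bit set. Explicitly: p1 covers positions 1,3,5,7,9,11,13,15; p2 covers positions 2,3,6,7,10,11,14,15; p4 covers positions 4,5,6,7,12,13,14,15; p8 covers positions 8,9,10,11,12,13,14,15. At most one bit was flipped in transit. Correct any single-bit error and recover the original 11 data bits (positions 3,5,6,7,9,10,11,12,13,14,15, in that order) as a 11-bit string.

00101000011

s1: b1⊕b3⊕b5⊕b7⊕b9⊕b11⊕b13⊕b15 = 0⊕0⊕0⊕0⊕1⊕0⊕0⊕1 = 0
s2: b2⊕b3⊕b6⊕b7⊕b10⊕b11⊕b14⊕b15 = 1⊕0⊕1⊕0⊕0⊕0⊕1⊕1 = 0
s4: b4⊕b5⊕b6⊕b7⊕b12⊕b13⊕b14⊕b15 = 1⊕0⊕1⊕0⊕0⊕0⊕1⊕1 = 0
s8: b8⊕b9⊕b10⊕b11⊕b12⊕b13⊕b14⊕b15 = 0⊕1⊕0⊕0⊕0⊕0⊕1⊕1 = 1
Syndrome (s8...s1) = 1000 → position 8.
Flip bit 8: corrected codeword = 010101011000011
Data bits at positions 3,5,6,7,9,10,11,12,13,14,15: 00101000011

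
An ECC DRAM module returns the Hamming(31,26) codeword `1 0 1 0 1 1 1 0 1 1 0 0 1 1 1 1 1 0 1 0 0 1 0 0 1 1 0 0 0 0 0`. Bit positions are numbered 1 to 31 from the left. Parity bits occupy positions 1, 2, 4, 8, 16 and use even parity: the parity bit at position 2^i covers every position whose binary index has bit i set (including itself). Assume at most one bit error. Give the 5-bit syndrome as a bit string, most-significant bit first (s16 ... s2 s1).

01110

s1: b1⊕b3⊕b5⊕b7⊕b9⊕b11⊕b13⊕b15⊕b17⊕b19⊕b21⊕b23⊕b25⊕b27⊕b29⊕b31 = 1⊕1⊕1⊕1⊕1⊕0⊕1⊕1⊕1⊕1⊕0⊕0⊕1⊕0⊕0⊕0 = 0
s2: b2⊕b3⊕b6⊕b7⊕b10⊕b11⊕b14⊕b15⊕b18⊕b19⊕b22⊕b23⊕b26⊕b27⊕b30⊕b31 = 0⊕1⊕1⊕1⊕1⊕0⊕1⊕1⊕0⊕1⊕1⊕0⊕1⊕0⊕0⊕0 = 1
s4: b4⊕b5⊕b6⊕b7⊕b12⊕b13⊕b14⊕b15⊕b20⊕b21⊕b22⊕b23⊕b28⊕b29⊕b30⊕b31 = 0⊕1⊕1⊕1⊕0⊕1⊕1⊕1⊕0⊕0⊕1⊕0⊕0⊕0⊕0⊕0 = 1
s8: b8⊕b9⊕b10⊕b11⊕b12⊕b13⊕b14⊕b15⊕b24⊕b25⊕b26⊕b27⊕b28⊕b29⊕b30⊕b31 = 0⊕1⊕1⊕0⊕0⊕1⊕1⊕1⊕0⊕1⊕1⊕0⊕0⊕0⊕0⊕0 = 1
s16: b16⊕b17⊕b18⊕b19⊕b20⊕b21⊕b22⊕b23⊕b24⊕b25⊕b26⊕b27⊕b28⊕b29⊕b30⊕b31 = 1⊕1⊕0⊕1⊕0⊕0⊕1⊕0⊕0⊕1⊕1⊕0⊕0⊕0⊕0⊕0 = 0
Syndrome (s16...s1) = 01110 → position 14.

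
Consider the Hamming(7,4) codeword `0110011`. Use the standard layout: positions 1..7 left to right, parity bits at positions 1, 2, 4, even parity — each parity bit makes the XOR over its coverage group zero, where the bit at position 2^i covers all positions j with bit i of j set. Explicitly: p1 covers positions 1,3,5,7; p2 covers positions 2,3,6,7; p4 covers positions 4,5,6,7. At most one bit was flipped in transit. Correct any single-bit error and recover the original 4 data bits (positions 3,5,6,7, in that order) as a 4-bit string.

1011

s1: b1⊕b3⊕b5⊕b7 = 0⊕1⊕0⊕1 = 0
s2: b2⊕b3⊕b6⊕b7 = 1⊕1⊕1⊕1 = 0
s4: b4⊕b5⊕b6⊕b7 = 0⊕0⊕1⊕1 = 0
Syndrome (s4...s1) = 000 → position 0 (no error).
No correction needed.
Data bits at positions 3,5,6,7: 1011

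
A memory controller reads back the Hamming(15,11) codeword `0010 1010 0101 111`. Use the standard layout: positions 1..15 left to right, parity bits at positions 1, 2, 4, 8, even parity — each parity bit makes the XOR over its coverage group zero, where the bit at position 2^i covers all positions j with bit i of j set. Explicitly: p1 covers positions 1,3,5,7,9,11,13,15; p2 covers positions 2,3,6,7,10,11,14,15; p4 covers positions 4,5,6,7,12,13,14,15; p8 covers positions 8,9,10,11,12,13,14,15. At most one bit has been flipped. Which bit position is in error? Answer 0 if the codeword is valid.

11

s1: b1⊕b3⊕b5⊕b7⊕b9⊕b11⊕b13⊕b15 = 0⊕1⊕1⊕1⊕0⊕0⊕1⊕1 = 1
s2: b2⊕b3⊕b6⊕b7⊕b10⊕b11⊕b14⊕b15 = 0⊕1⊕0⊕1⊕1⊕0⊕1⊕1 = 1
s4: b4⊕b5⊕b6⊕b7⊕b12⊕b13⊕b14⊕b15 = 0⊕1⊕0⊕1⊕1⊕1⊕1⊕1 = 0
s8: b8⊕b9⊕b10⊕b11⊕b12⊕b13⊕b14⊕b15 = 0⊕0⊕1⊕0⊕1⊕1⊕1⊕1 = 1
Syndrome (s8...s1) = 1011 → position 11.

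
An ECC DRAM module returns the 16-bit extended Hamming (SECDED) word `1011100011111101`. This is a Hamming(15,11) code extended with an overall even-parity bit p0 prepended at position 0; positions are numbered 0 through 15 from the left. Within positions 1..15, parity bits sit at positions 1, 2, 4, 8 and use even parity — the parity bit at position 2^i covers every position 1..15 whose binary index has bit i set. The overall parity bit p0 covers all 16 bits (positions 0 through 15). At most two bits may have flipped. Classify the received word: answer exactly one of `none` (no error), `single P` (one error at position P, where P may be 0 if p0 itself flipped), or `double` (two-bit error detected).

single 11

s1: b1⊕b3⊕b5⊕b7⊕b9⊕b11⊕b13⊕b15 = 0⊕1⊕0⊕0⊕1⊕1⊕1⊕1 = 1
s2: b2⊕b3⊕b6⊕b7⊕b10⊕b11⊕b14⊕b15 = 1⊕1⊕0⊕0⊕1⊕1⊕0⊕1 = 1
s4: b4⊕b5⊕b6⊕b7⊕b12⊕b13⊕b14⊕b15 = 1⊕0⊕0⊕0⊕1⊕1⊕0⊕1 = 0
s8: b8⊕b9⊕b10⊕b11⊕b12⊕b13⊕b14⊕b15 = 1⊕1⊕1⊕1⊕1⊕1⊕0⊕1 = 1
Syndrome (s8...s1) = 1011 → position 11.
Overall parity (XOR of all 16 bits, including p0): 1⊕0⊕1⊕1⊕1⊕0⊕0⊕0⊕1⊕1⊕1⊕1⊕1⊕1⊕0⊕1 = 1
Overall=1, syndrome position=11 → single-bit error at position 11.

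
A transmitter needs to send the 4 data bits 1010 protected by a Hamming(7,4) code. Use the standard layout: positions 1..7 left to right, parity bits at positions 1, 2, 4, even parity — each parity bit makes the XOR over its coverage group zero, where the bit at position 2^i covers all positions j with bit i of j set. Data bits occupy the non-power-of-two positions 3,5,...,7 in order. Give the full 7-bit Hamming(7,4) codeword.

1011010

Place data bits at non-power-of-two positions: b3=1, b5=0, b6=1, b7=0.
p1 = XOR of data positions {3,5,7} = 1⊕0⊕0 = 1
p2 = XOR of data positions {3,6,7} = 1⊕1⊕0 = 0
p4 = XOR of data positions {5,6,7} = 0⊕1⊕0 = 1
Codeword b1..b7 = 1011010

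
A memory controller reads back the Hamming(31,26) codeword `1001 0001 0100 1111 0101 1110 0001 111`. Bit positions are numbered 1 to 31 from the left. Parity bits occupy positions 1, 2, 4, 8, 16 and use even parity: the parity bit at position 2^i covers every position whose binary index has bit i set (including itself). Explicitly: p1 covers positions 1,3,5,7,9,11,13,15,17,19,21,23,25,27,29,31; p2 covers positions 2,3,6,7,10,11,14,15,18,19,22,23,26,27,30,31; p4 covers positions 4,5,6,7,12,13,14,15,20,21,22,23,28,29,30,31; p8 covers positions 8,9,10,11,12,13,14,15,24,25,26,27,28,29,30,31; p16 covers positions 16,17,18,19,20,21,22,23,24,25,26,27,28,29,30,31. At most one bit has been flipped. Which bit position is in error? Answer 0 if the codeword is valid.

9

s1: b1⊕b3⊕b5⊕b7⊕b9⊕b11⊕b13⊕b15⊕b17⊕b19⊕b21⊕b23⊕b25⊕b27⊕b29⊕b31 = 1⊕0⊕0⊕0⊕0⊕0⊕1⊕1⊕0⊕0⊕1⊕1⊕0⊕0⊕1⊕1 = 1
s2: b2⊕b3⊕b6⊕b7⊕b10⊕b11⊕b14⊕b15⊕b18⊕b19⊕b22⊕b23⊕b26⊕b27⊕b30⊕b31 = 0⊕0⊕0⊕0⊕1⊕0⊕1⊕1⊕1⊕0⊕1⊕1⊕0⊕0⊕1⊕1 = 0
s4: b4⊕b5⊕b6⊕b7⊕b12⊕b13⊕b14⊕b15⊕b20⊕b21⊕b22⊕b23⊕b28⊕b29⊕b30⊕b31 = 1⊕0⊕0⊕0⊕0⊕1⊕1⊕1⊕1⊕1⊕1⊕1⊕1⊕1⊕1⊕1 = 0
s8: b8⊕b9⊕b10⊕b11⊕b12⊕b13⊕b14⊕b15⊕b24⊕b25⊕b26⊕b27⊕b28⊕b29⊕b30⊕b31 = 1⊕0⊕1⊕0⊕0⊕1⊕1⊕1⊕0⊕0⊕0⊕0⊕1⊕1⊕1⊕1 = 1
s16: b16⊕b17⊕b18⊕b19⊕b20⊕b21⊕b22⊕b23⊕b24⊕b25⊕b26⊕b27⊕b28⊕b29⊕b30⊕b31 = 1⊕0⊕1⊕0⊕1⊕1⊕1⊕1⊕0⊕0⊕0⊕0⊕1⊕1⊕1⊕1 = 0
Syndrome (s16...s1) = 01001 → position 9.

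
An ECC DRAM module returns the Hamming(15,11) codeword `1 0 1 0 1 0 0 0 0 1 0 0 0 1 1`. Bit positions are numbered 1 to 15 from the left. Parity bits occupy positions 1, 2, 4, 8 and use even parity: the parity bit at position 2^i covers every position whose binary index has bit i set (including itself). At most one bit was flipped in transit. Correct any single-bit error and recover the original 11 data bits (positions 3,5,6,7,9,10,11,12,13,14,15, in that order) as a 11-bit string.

s1: b1⊕b3⊕b5⊕b7⊕b9⊕b11⊕b13⊕b15 = 1⊕1⊕1⊕0⊕0⊕0⊕0⊕1 = 0
s2: b2⊕b3⊕b6⊕b7⊕b10⊕b11⊕b14⊕b15 = 0⊕1⊕0⊕0⊕1⊕0⊕1⊕1 = 0
s4: b4⊕b5⊕b6⊕b7⊕b12⊕b13⊕b14⊕b15 = 0⊕1⊕0⊕0⊕0⊕0⊕1⊕1 = 1
s8: b8⊕b9⊕b10⊕b11⊕b12⊕b13⊕b14⊕b15 = 0⊕0⊕1⊕0⊕0⊕0⊕1⊕1 = 1
Syndrome (s8...s1) = 1100 → position 12.
Flip bit 12: corrected codeword = 101010000101011
Data bits at positions 3,5,6,7,9,10,11,12,13,14,15: 11000101011

11000101011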